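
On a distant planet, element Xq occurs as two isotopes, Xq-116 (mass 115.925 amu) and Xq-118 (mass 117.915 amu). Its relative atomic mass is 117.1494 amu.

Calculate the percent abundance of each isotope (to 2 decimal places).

With x = fraction of Xq-116 (so Xq-118 is 1 − x):
115.925·x + 117.915·(1 − x) = 117.1494
(115.925 − 117.915)·x = 117.1494 − 117.915
x = -0.7656 / -1.990 = 0.38472 → 38.47% Xq-116, 61.53% Xq-118.

Xq-116: 38.47%, Xq-118: 61.53%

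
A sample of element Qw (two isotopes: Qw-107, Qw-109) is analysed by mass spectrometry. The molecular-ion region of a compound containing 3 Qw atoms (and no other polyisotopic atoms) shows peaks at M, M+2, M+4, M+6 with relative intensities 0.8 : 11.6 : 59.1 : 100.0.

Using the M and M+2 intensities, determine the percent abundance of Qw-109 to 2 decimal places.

Let p = fractional abundance of Qw-107. I(M+2)/I(M) = [C(3,1)·p^2·(1−p)] / p^3 = 3·(1−p)/p = 11.6/0.8 = 14.5000
(1−p)/p = 14.5000/3 = 4.8333  ⇒  p = 1/(1 + 4.8333) = 0.1714
Qw-107: 17.14%, Qw-109: 82.86%.

82.86%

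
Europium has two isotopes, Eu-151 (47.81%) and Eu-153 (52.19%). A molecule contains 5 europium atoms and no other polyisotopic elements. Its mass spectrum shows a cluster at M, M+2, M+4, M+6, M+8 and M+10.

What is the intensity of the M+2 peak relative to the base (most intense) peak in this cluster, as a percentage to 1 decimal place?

(0.4781 + 0.5219)^5 gives M 0.0250, M+2 0.1363, M+4 0.2977, M+6 0.3249, M+8 0.1774, M+10 0.0387; the largest is M+6.
P(M+6) = C(5,3) × 0.4781^2 × 0.5219^3 = 10 × 0.22857961 × 0.14215492 = 0.324937 (base)
P(M+2) = C(5,1) × 0.4781^4 × 0.5219^1 = 5 × 0.05224864 × 0.5219 = 0.136343
Relative intensity = 0.136343 / 0.324937 × 100 = 42.0

42.0%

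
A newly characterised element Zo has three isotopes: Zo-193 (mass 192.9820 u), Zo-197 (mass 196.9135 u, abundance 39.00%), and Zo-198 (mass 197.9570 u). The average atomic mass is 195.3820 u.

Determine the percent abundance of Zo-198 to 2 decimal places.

The remaining 61.00% is split between Zo-193 (fraction x) and Zo-198 (fraction 0.6100 − x).
Substituting: 192.9820x + 197.9570(0.6100 − x) = 118.585735
(192.9820 − 197.9570)x = -2.168035  ⇒  x = 0.43579, y = 0.17421
Zo-193: 43.58%, Zo-198: 17.42%.

17.42%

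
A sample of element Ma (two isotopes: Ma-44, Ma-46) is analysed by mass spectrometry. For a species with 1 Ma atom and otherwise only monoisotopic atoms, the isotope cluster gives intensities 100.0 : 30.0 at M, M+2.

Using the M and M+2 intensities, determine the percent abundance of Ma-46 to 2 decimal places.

Let p = fractional abundance of Ma-44. I(M+2)/I(M) = [C(1,1)·p^0·(1−p)] / p^1 = 1·(1−p)/p = 30.0/100.0 = 0.3000
(1−p)/p = 0.3000/1 = 0.3000  ⇒  p = 1/(1 + 0.3000) = 0.7692
Ma-44: 76.92%, Ma-46: 23.08%.

23.08%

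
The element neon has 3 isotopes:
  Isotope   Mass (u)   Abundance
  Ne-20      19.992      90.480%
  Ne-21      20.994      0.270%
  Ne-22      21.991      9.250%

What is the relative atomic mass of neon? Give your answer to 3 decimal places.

The abundance-weighted mean is 0.90480 × 19.992 + 0.00270 × 20.994 + 0.09250 × 21.991
= 18.0888 + 0.0567 + 2.0342 = 20.1797 u

20.180 u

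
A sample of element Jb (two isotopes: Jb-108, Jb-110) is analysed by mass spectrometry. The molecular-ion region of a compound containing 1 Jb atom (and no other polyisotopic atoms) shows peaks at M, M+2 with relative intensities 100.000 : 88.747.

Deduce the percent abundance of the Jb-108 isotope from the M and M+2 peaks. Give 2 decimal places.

Let p = fractional abundance of Jb-108. I(M+2)/I(M) = [C(1,1)·p^0·(1−p)] / p^1 = 1·(1−p)/p = 88.747/100.000 = 0.8875
(1−p)/p = 0.8875/1 = 0.8875  ⇒  p = 1/(1 + 0.8875) = 0.5298
Jb-108: 52.98%, Jb-110: 47.02%.

52.98%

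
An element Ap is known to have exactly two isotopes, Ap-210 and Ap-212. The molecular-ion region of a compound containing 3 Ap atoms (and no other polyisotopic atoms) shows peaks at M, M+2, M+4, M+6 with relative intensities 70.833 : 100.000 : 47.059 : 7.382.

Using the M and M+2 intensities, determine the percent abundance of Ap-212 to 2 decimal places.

Let p = fractional abundance of Ap-210. I(M+2)/I(M) = [C(3,1)·p^2·(1−p)] / p^3 = 3·(1−p)/p = 100.000/70.833 = 1.4118
(1−p)/p = 1.4118/3 = 0.4706  ⇒  p = 1/(1 + 0.4706) = 0.6800
Ap-210: 68.00%, Ap-212: 32.00%.

32.00%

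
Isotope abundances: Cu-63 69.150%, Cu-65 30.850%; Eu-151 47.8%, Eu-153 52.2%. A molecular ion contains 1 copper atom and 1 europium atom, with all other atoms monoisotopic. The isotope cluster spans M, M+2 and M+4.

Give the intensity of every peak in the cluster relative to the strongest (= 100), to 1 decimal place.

65.0 : 100.0 : 31.7

Copper pattern (n=1): 0.6915 : 0.3085
Europium pattern (n=1): 0.4780 : 0.5220
Convolve the two distributions (both contribute in 2-u steps):
  M: 0.6915×0.4780 = 0.330537
  M+2: 0.6915×0.5220 + 0.3085×0.4780 = 0.508426
  M+4: 0.3085×0.5220 = 0.161037
Scale to base peak (0.508426) = 100: 65.0 : 100.0 : 31.7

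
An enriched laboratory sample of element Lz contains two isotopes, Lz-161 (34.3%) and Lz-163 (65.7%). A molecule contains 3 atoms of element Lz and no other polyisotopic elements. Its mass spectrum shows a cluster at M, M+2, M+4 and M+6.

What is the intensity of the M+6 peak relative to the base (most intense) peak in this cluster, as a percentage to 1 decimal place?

Binomial terms of (0.343 + 0.657)^3: M 0.0404, M+2 0.2319, M+4 0.4442, M+6 0.2836 → M+4 is the base peak.
P(M+4) = C(3,2) × 0.343^1 × 0.657^2 = 3 × 0.3430 × 0.431649 = 0.444167 (base)
P(M+6) = C(3,3) × 0.343^0 × 0.657^3 = 1 × 1.0000 × 0.28359339 = 0.283593
Relative intensity = 0.283593 / 0.444167 × 100 = 63.8

63.8%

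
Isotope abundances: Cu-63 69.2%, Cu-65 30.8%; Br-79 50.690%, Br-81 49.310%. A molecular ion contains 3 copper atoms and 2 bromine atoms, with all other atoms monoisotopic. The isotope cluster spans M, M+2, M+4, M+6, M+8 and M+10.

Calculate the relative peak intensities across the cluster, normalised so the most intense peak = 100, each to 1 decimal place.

Copper pattern (n=3): 0.33137389 : 0.44247034 : 0.19693766 : 0.02921811
Bromine pattern (n=2): 0.25694761 : 0.49990478 : 0.24314761
Convolve the two distributions (both contribute in 2-u steps):
  M: 0.33137389×0.25694761 = 0.085146
  M+2: 0.33137389×0.49990478 + 0.44247034×0.25694761 = 0.279347
  M+4: 0.33137389×0.24314761 + 0.44247034×0.49990478 + 0.19693766×0.25694761 = 0.352368
  M+6: 0.44247034×0.24314761 + 0.19693766×0.49990478 + 0.02921811×0.25694761 = 0.213543
  M+8: 0.19693766×0.24314761 + 0.02921811×0.49990478 = 0.062491
  M+10: 0.02921811×0.24314761 = 0.007104
Scale to base peak (0.352368) = 100: 24.2 : 79.3 : 100.0 : 60.6 : 17.7 : 2.0

24.2 : 79.3 : 100.0 : 60.6 : 17.7 : 2.0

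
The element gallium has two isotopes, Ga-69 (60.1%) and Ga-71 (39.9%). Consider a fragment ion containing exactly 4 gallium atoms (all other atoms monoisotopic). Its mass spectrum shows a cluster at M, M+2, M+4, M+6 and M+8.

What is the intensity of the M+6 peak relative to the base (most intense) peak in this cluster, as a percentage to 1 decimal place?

44.1%

Binomial terms of (0.601 + 0.399)^4: M 0.1305, M+2 0.3465, M+4 0.3450, M+6 0.1527, M+8 0.0253 → M+2 is the base peak.
P(M+2) = C(4,1) × 0.601^3 × 0.399^1 = 4 × 0.2170818 × 0.3990 = 0.346463 (base)
P(M+6) = C(4,3) × 0.601^1 × 0.399^3 = 4 × 0.6010 × 0.0635212 = 0.152705
Relative intensity = 0.152705 / 0.346463 × 100 = 44.1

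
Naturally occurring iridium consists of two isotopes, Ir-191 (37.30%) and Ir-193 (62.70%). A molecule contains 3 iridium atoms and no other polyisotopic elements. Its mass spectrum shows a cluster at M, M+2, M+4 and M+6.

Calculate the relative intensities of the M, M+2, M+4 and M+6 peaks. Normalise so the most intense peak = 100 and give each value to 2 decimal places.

11.80 : 59.49 : 100.00 : 56.03

The 3 Ir atoms are independent, so intensities follow the terms of (0.3730 + 0.6270)^3.
P(M) = 0.3730^3 = 0.051895
P(M+2) = 3 × 0.3730^2 × 0.6270^1 = 0.261702
P(M+4) = 3 × 0.3730^1 × 0.6270^2 = 0.439911
P(M+6) = 0.6270^3 = 0.246492
The M+4 peak is largest (0.439911); scaling to 100 gives 11.80 : 59.49 : 100.00 : 56.03.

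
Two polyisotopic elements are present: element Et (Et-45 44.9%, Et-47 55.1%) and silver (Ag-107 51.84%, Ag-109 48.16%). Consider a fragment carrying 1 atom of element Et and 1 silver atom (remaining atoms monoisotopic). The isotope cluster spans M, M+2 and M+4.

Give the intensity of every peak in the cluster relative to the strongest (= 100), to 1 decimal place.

46.4 : 100.0 : 52.9

Element Et pattern (n=1): 0.4490 : 0.5510
Silver pattern (n=1): 0.5184 : 0.4816
Convolve the two distributions (both contribute in 2-u steps):
  M: 0.4490×0.5184 = 0.232762
  M+2: 0.4490×0.4816 + 0.5510×0.5184 = 0.501877
  M+4: 0.5510×0.4816 = 0.265362
Scale to base peak (0.501877) = 100: 46.4 : 100.0 : 52.9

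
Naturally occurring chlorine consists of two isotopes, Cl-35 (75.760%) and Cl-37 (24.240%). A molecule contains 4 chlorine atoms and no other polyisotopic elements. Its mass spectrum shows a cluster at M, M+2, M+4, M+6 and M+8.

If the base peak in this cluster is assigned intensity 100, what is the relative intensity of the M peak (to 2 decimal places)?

78.14

Binomial terms of (0.75760 + 0.24240)^4: M 0.3294, M+2 0.4216, M+4 0.2023, M+6 0.0432, M+8 0.0035 → M+2 is the base peak.
P(M+2) = C(4,1) × 0.75760^3 × 0.24240^1 = 4 × 0.4348304 × 0.2424 = 0.421612 (base)
P(M) = C(4,0) × 0.75760^4 × 0.24240^0 = 1 × 0.32942751 × 1.0000 = 0.329428
Relative intensity = 0.329428 / 0.421612 × 100 = 78.14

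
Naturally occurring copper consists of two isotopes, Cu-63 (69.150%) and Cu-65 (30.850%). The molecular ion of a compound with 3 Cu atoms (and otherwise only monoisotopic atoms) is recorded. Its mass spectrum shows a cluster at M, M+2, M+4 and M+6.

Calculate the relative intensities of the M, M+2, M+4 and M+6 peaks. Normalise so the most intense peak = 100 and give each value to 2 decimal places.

The 3 Cu atoms are independent, so intensities follow the terms of (0.69150 + 0.30850)^3.
P(M) = 0.69150^3 = 0.330656
P(M+2) = 3 × 0.69150^2 × 0.30850^1 = 0.442548
P(M+4) = 3 × 0.69150^1 × 0.30850^2 = 0.197435
P(M+6) = 0.30850^3 = 0.029361
The M+2 peak is largest (0.442548); scaling to 100 gives 74.72 : 100.00 : 44.61 : 6.63.

74.72 : 100.00 : 44.61 : 6.63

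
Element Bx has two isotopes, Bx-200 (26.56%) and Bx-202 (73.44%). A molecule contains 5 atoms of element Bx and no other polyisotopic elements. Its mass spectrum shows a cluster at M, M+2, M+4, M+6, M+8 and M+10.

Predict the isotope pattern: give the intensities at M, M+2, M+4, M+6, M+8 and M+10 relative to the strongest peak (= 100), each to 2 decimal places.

0.34 : 4.73 : 26.16 : 72.33 : 100.00 : 55.30

Expanding (0.2656 + 0.7344)^5:
P(M) = 0.2656^5 = 0.001322
P(M+2) = 5 × 0.2656^4 × 0.7344^1 = 0.018273
P(M+4) = 10 × 0.2656^3 × 0.7344^2 = 0.101053
P(M+6) = 10 × 0.2656^2 × 0.7344^3 = 0.279418
P(M+8) = 5 × 0.2656^1 × 0.7344^4 = 0.386304
P(M+10) = 0.7344^5 = 0.213631
The M+8 peak is largest (0.386304); scaling to 100 gives 0.34 : 4.73 : 26.16 : 72.33 : 100.00 : 55.30.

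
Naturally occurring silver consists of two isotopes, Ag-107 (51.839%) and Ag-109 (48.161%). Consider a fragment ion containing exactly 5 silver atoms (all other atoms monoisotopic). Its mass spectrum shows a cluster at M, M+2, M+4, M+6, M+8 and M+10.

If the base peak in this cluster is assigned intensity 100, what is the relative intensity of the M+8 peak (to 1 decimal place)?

Binomial terms of (0.51839 + 0.48161)^5: M 0.0374, M+2 0.1739, M+4 0.3231, M+6 0.3002, M+8 0.1394, M+10 0.0259 → M+4 is the base peak.
P(M+4) = C(5,2) × 0.51839^3 × 0.48161^2 = 10 × 0.13930601 × 0.23194819 = 0.323118 (base)
P(M+8) = C(5,4) × 0.51839^1 × 0.48161^4 = 5 × 0.51839 × 0.05379996 = 0.139447
Relative intensity = 0.139447 / 0.323118 × 100 = 43.2

43.2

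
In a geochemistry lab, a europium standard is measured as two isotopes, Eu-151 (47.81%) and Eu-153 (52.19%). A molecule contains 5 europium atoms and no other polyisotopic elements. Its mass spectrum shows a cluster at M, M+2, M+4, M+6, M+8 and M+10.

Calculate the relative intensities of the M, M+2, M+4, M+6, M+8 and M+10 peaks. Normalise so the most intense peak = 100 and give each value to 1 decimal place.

The 5 Eu atoms are independent, so intensities follow the terms of (0.4781 + 0.5219)^5.
P(M) = 0.4781^5 = 0.024980
P(M+2) = 5 × 0.4781^4 × 0.5219^1 = 0.136343
P(M+4) = 10 × 0.4781^3 × 0.5219^2 = 0.297667
P(M+6) = 10 × 0.4781^2 × 0.5219^3 = 0.324937
P(M+8) = 5 × 0.4781^1 × 0.5219^4 = 0.177353
P(M+10) = 0.5219^5 = 0.038720
The M+6 peak is largest (0.324937); scaling to 100 gives 7.7 : 42.0 : 91.6 : 100.0 : 54.6 : 11.9.

7.7 : 42.0 : 91.6 : 100.0 : 54.6 : 11.9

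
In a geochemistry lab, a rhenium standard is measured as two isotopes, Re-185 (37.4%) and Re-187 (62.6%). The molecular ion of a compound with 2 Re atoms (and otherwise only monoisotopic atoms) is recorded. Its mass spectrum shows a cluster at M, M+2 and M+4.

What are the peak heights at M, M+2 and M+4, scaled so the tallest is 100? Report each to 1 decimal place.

29.9 : 100.0 : 83.7

Each Re atom is independently Re-185 (p = 0.374) or Re-187 (q = 0.626); the cluster is the binomial expansion (p + q)^2.
P(M) = 0.374^2 = 0.139876
P(M+2) = 2 × 0.374^1 × 0.626^1 = 0.468248
P(M+4) = 0.626^2 = 0.391876
The M+2 peak is largest (0.468248); scaling to 100 gives 29.9 : 100.0 : 83.7.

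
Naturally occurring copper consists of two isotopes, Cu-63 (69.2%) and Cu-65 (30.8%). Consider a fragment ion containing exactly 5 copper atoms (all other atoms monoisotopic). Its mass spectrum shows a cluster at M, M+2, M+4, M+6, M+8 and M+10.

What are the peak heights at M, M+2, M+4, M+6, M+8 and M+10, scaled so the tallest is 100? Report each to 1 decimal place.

Each Cu atom is independently Cu-63 (p = 0.692) or Cu-65 (q = 0.308); the cluster is the binomial expansion (p + q)^5.
P(M) = 0.692^5 = 0.158683
P(M+2) = 5 × 0.692^4 × 0.308^1 = 0.353139
P(M+4) = 10 × 0.692^3 × 0.308^2 = 0.314355
P(M+6) = 10 × 0.692^2 × 0.308^3 = 0.139915
P(M+8) = 5 × 0.692^1 × 0.308^4 = 0.031137
P(M+10) = 0.308^5 = 0.002772
The M+2 peak is largest (0.353139); scaling to 100 gives 44.9 : 100.0 : 89.0 : 39.6 : 8.8 : 0.8.

44.9 : 100.0 : 89.0 : 39.6 : 8.8 : 0.8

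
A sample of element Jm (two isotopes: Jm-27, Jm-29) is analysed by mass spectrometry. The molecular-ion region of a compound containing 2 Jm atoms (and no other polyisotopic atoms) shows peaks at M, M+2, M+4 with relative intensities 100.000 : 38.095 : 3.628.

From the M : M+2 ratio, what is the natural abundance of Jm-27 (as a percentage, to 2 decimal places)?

84.00%

If p is the fraction of Jm that is Jm-27, then I(M+2)/I(M) = [C(2,1)·p^1·(1−p)] / p^2 = 2·(1−p)/p = 38.095/100.000 = 0.3810
(1−p)/p = 0.3810/2 = 0.1905  ⇒  p = 1/(1 + 0.1905) = 0.8400
Jm-27: 84.00%, Jm-29: 16.00%.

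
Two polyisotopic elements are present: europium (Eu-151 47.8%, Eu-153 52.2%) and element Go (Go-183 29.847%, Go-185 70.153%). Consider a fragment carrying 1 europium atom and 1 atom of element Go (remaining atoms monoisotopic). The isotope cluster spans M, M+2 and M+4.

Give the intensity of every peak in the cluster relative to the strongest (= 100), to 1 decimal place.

Europium pattern (n=1): 0.4780 : 0.5220
Element Go pattern (n=1): 0.29847 : 0.70153
Convolve the two distributions (both contribute in 2-u steps):
  M: 0.4780×0.29847 = 0.142669
  M+2: 0.4780×0.70153 + 0.5220×0.29847 = 0.491133
  M+4: 0.5220×0.70153 = 0.366199
Scale to base peak (0.491133) = 100: 29.0 : 100.0 : 74.6

29.0 : 100.0 : 74.6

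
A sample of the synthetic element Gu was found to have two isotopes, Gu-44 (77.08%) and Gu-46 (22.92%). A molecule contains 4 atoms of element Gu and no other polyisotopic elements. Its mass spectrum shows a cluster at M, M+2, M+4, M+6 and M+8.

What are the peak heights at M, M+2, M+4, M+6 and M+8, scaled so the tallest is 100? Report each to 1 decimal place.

84.1 : 100.0 : 44.6 : 8.8 : 0.7

The 4 Gu atoms are independent, so intensities follow the terms of (0.7708 + 0.2292)^4.
P(M) = 0.7708^4 = 0.352994
P(M+2) = 4 × 0.7708^3 × 0.2292^1 = 0.419855
P(M+4) = 6 × 0.7708^2 × 0.2292^2 = 0.187268
P(M+6) = 4 × 0.7708^1 × 0.2292^3 = 0.037123
P(M+8) = 0.2292^4 = 0.002760
The M+2 peak is largest (0.419855); scaling to 100 gives 84.1 : 100.0 : 44.6 : 8.8 : 0.7.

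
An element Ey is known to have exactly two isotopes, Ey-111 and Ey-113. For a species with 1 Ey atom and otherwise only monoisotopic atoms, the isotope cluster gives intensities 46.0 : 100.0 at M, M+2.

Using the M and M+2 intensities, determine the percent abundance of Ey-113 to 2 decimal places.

68.49%

Let p = fractional abundance of Ey-111. I(M+2)/I(M) = [C(1,1)·p^0·(1−p)] / p^1 = 1·(1−p)/p = 100.0/46.0 = 2.1739
(1−p)/p = 2.1739/1 = 2.1739  ⇒  p = 1/(1 + 2.1739) = 0.3151
Ey-111: 31.51%, Ey-113: 68.49%.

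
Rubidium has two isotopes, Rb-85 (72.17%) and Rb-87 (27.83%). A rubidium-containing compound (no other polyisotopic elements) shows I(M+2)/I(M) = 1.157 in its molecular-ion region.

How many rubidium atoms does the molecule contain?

The M+2/M ratio from n Rb atoms is n · q/p = n · 0.2783/0.7217.
n = 1.157 × 0.7217/0.2783 = 3.00 ≈ 3

3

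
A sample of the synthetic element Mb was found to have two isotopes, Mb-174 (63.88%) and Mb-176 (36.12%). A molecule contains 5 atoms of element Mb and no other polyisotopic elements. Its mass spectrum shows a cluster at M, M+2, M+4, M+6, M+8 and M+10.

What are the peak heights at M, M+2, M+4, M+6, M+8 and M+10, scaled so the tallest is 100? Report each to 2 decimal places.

31.28 : 88.43 : 100.00 : 56.54 : 15.99 : 1.81

Expanding (0.6388 + 0.3612)^5:
P(M) = 0.6388^5 = 0.106371
P(M+2) = 5 × 0.6388^4 × 0.3612^1 = 0.300730
P(M+4) = 10 × 0.6388^3 × 0.3612^2 = 0.340087
P(M+6) = 10 × 0.6388^2 × 0.3612^3 = 0.192297
P(M+8) = 5 × 0.6388^1 × 0.3612^4 = 0.054366
P(M+10) = 0.3612^5 = 0.006148
The M+4 peak is largest (0.340087); scaling to 100 gives 31.28 : 88.43 : 100.00 : 56.54 : 15.99 : 1.81.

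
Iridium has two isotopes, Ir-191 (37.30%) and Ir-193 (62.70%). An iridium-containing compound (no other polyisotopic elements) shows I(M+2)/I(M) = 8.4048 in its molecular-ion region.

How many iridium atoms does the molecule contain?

For n independent Ir atoms, I(M+2)/I(M) = n · (abundance Ir-193) / (abundance Ir-191) = n · 0.6270/0.3730.
n = 8.4048 × 0.3730/0.6270 = 5.00 ≈ 5

5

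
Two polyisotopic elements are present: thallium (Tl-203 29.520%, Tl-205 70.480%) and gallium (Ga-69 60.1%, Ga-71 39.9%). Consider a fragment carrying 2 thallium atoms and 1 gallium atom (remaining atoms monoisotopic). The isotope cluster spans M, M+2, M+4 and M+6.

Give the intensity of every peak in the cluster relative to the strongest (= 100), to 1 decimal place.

Thallium pattern (n=2): 0.08714304 : 0.41611392 : 0.49674304
Gallium pattern (n=1): 0.6010 : 0.3990
Convolve the two distributions (both contribute in 2-u steps):
  M: 0.08714304×0.6010 = 0.052373
  M+2: 0.08714304×0.3990 + 0.41611392×0.6010 = 0.284855
  M+4: 0.41611392×0.3990 + 0.49674304×0.6010 = 0.464572
  M+6: 0.49674304×0.3990 = 0.198200
Scale to base peak (0.464572) = 100: 11.3 : 61.3 : 100.0 : 42.7

11.3 : 61.3 : 100.0 : 42.7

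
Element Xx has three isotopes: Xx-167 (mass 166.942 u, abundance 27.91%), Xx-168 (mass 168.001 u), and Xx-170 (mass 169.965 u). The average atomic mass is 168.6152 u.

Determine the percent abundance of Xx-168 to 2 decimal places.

The remaining 72.09% is split between Xx-168 (fraction x) and Xx-170 (fraction 0.7209 − x).
Substituting: 168.001x + 169.965(0.7209 − x) = 122.0216878
(168.001 − 169.965)x = -0.5060807  ⇒  x = 0.25768, y = 0.46322
Xx-168: 25.77%, Xx-170: 46.32%.

25.77%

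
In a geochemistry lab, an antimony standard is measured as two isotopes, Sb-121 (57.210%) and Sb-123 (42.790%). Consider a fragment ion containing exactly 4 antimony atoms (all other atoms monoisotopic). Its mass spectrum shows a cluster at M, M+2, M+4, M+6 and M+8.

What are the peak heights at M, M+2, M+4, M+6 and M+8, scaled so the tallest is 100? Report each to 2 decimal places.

The 4 Sb atoms are independent, so intensities follow the terms of (0.57210 + 0.42790)^4.
P(M) = 0.57210^4 = 0.107124
P(M+2) = 4 × 0.57210^3 × 0.42790^1 = 0.320493
P(M+4) = 6 × 0.57210^2 × 0.42790^2 = 0.359567
P(M+6) = 4 × 0.57210^1 × 0.42790^3 = 0.179291
P(M+8) = 0.42790^4 = 0.033525
The M+4 peak is largest (0.359567); scaling to 100 gives 29.79 : 89.13 : 100.00 : 49.86 : 9.32.

29.79 : 89.13 : 100.00 : 49.86 : 9.32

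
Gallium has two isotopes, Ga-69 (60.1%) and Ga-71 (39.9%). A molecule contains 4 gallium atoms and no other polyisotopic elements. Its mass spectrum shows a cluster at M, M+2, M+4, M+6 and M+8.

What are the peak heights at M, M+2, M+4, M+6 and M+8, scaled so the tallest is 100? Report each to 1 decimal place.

37.7 : 100.0 : 99.6 : 44.1 : 7.3

The 4 Ga atoms are independent, so intensities follow the terms of (0.601 + 0.399)^4.
P(M) = 0.601^4 = 0.130466
P(M+2) = 4 × 0.601^3 × 0.399^1 = 0.346463
P(M+4) = 6 × 0.601^2 × 0.399^2 = 0.345021
P(M+6) = 4 × 0.601^1 × 0.399^3 = 0.152705
P(M+8) = 0.399^4 = 0.025345
The M+2 peak is largest (0.346463); scaling to 100 gives 37.7 : 100.0 : 99.6 : 44.1 : 7.3.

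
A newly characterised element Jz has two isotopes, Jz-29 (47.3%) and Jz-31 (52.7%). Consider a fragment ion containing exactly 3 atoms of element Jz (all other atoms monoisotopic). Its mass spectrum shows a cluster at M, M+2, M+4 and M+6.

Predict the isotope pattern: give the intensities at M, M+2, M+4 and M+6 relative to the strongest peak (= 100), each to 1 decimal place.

26.9 : 89.8 : 100.0 : 37.1

Expanding (0.473 + 0.527)^3:
P(M) = 0.473^3 = 0.105824
P(M+2) = 3 × 0.473^2 × 0.527^1 = 0.353716
P(M+4) = 3 × 0.473^1 × 0.527^2 = 0.394097
P(M+6) = 0.527^3 = 0.146363
The M+4 peak is largest (0.394097); scaling to 100 gives 26.9 : 89.8 : 100.0 : 37.1.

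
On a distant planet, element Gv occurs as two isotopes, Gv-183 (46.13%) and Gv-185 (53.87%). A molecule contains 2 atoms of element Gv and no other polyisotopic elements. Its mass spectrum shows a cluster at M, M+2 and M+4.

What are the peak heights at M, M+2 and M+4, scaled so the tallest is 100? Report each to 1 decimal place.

The 2 Gv atoms are independent, so intensities follow the terms of (0.4613 + 0.5387)^2.
P(M) = 0.4613^2 = 0.212798
P(M+2) = 2 × 0.4613^1 × 0.5387^1 = 0.497005
P(M+4) = 0.5387^2 = 0.290198
The M+2 peak is largest (0.497005); scaling to 100 gives 42.8 : 100.0 : 58.4.

42.8 : 100.0 : 58.4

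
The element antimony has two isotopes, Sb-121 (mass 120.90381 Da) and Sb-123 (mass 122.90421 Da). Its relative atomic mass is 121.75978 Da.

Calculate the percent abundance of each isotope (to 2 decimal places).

Sb-121: 57.21%, Sb-123: 42.79%

Let x be the fractional abundance of Sb-121; then Sb-123 has abundance 1 − x.
120.90381·x + 122.90421·(1 − x) = 121.75978
(120.90381 − 122.90421)·x = 121.75978 − 122.90421
x = -1.14443 / -2.00040 = 0.57210 → 57.21% Sb-121, 42.79% Sb-123.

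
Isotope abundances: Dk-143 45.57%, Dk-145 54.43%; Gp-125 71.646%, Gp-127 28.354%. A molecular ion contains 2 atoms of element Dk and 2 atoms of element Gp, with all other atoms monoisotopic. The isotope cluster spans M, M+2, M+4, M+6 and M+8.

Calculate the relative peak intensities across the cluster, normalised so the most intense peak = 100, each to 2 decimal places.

Element Dk pattern (n=2): 0.20766249 : 0.49607502 : 0.29626249
Element Gp pattern (n=2): 0.51331493 : 0.40629014 : 0.08039493
Convolve the two distributions (both contribute in 2-u steps):
  M: 0.20766249×0.51331493 = 0.106596
  M+2: 0.20766249×0.40629014 + 0.49607502×0.51331493 = 0.339014
  M+4: 0.20766249×0.08039493 + 0.49607502×0.40629014 + 0.29626249×0.51331493 = 0.370321
  M+6: 0.49607502×0.08039493 + 0.29626249×0.40629014 = 0.160250
  M+8: 0.29626249×0.08039493 = 0.023818
Scale to base peak (0.370321) = 100: 28.78 : 91.55 : 100.00 : 43.27 : 6.43

28.78 : 91.55 : 100.00 : 43.27 : 6.43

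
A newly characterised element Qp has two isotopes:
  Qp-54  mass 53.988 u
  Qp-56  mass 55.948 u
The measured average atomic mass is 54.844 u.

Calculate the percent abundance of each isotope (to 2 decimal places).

With x = fraction of Qp-54 (so Qp-56 is 1 − x):
53.988·x + 55.948·(1 − x) = 54.844
(53.988 − 55.948)·x = 54.844 − 55.948
x = -1.104 / -1.960 = 0.56327 → 56.33% Qp-54, 43.67% Qp-56.

Qp-54: 56.33%, Qp-56: 43.67%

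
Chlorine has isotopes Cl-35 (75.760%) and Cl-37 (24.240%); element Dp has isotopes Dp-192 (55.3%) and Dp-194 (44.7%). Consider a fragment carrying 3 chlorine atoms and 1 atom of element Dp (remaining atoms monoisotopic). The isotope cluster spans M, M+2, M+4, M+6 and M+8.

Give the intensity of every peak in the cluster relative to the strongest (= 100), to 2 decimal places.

Chlorine pattern (n=3): 0.4348304 : 0.41738208 : 0.13354464 : 0.01424288
Element Dp pattern (n=1): 0.5530 : 0.4470
Convolve the two distributions (both contribute in 2-u steps):
  M: 0.4348304×0.5530 = 0.240461
  M+2: 0.4348304×0.4470 + 0.41738208×0.5530 = 0.425181
  M+4: 0.41738208×0.4470 + 0.13354464×0.5530 = 0.260420
  M+6: 0.13354464×0.4470 + 0.01424288×0.5530 = 0.067571
  M+8: 0.01424288×0.4470 = 0.006367
Scale to base peak (0.425181) = 100: 56.55 : 100.00 : 61.25 : 15.89 : 1.50

56.55 : 100.00 : 61.25 : 15.89 : 1.50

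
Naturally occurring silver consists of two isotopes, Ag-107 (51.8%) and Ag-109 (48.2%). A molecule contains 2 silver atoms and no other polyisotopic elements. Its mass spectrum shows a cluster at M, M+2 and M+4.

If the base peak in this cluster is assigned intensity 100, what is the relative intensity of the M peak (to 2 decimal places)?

(0.518 + 0.482)^2 gives M 0.2683, M+2 0.4994, M+4 0.2323; the largest is M+2.
P(M+2) = C(2,1) × 0.518^1 × 0.482^1 = 2 × 0.5180 × 0.4820 = 0.499352 (base)
P(M) = C(2,0) × 0.518^2 × 0.482^0 = 1 × 0.268324 × 1.0000 = 0.268324
Relative intensity = 0.268324 / 0.499352 × 100 = 53.73

53.73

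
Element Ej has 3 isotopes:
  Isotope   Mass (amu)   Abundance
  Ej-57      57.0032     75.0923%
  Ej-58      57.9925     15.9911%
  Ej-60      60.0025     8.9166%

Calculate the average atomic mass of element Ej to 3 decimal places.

Average mass = Σ (abundance × isotope mass) = 0.750923 × 57.0032 + 0.159911 × 57.9925 + 0.089166 × 60.0025
= 42.80501 + 9.27364 + 5.35018 = 57.42883 amu

57.429 amu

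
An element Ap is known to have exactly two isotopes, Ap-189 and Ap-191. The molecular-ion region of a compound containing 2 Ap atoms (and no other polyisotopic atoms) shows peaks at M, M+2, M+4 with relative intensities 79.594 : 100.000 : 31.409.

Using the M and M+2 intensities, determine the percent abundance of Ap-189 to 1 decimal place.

61.4%

Let p = fractional abundance of Ap-189. I(M+2)/I(M) = [C(2,1)·p^1·(1−p)] / p^2 = 2·(1−p)/p = 100.000/79.594 = 1.2564
(1−p)/p = 1.2564/2 = 0.6282  ⇒  p = 1/(1 + 0.6282) = 0.6142
Ap-189: 61.4%, Ap-191: 38.6%.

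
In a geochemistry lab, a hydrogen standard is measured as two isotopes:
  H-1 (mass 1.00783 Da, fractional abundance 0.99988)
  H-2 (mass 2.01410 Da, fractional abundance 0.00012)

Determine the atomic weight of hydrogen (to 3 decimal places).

The abundance-weighted mean is 0.99988 × 1.00783 + 0.00012 × 2.01410
= 1.007709 + 0.000242 = 1.007951 Da

1.008 Da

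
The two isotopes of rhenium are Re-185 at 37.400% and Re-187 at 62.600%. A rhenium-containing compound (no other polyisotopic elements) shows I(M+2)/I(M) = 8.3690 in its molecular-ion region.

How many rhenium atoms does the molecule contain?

For n independent Re atoms, I(M+2)/I(M) = n · (abundance Re-187) / (abundance Re-185) = n · 0.62600/0.37400.
n = 8.3690 × 0.37400/0.62600 = 5.00 ≈ 5

5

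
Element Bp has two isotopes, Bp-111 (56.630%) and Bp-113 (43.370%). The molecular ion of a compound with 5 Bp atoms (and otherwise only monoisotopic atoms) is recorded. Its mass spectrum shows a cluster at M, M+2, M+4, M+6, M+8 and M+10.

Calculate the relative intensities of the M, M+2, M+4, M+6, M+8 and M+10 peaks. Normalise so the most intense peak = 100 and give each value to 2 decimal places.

Expanding (0.56630 + 0.43370)^5:
P(M) = 0.56630^5 = 0.058242
P(M+2) = 5 × 0.56630^4 × 0.43370^1 = 0.223021
P(M+4) = 10 × 0.56630^3 × 0.43370^2 = 0.341601
P(M+6) = 10 × 0.56630^2 × 0.43370^3 = 0.261614
P(M+8) = 5 × 0.56630^1 × 0.43370^4 = 0.100178
P(M+10) = 0.43370^5 = 0.015344
The M+4 peak is largest (0.341601); scaling to 100 gives 17.05 : 65.29 : 100.00 : 76.58 : 29.33 : 4.49.

17.05 : 65.29 : 100.00 : 76.58 : 29.33 : 4.49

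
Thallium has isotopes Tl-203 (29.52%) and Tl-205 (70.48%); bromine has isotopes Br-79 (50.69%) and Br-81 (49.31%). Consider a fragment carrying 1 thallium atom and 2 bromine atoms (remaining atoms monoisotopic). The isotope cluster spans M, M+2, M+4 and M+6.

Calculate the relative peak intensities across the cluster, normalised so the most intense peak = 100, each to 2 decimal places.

Thallium pattern (n=1): 0.2952 : 0.7048
Bromine pattern (n=2): 0.25694761 : 0.49990478 : 0.24314761
Convolve the two distributions (both contribute in 2-u steps):
  M: 0.2952×0.25694761 = 0.075851
  M+2: 0.2952×0.49990478 + 0.7048×0.25694761 = 0.328669
  M+4: 0.2952×0.24314761 + 0.7048×0.49990478 = 0.424110
  M+6: 0.7048×0.24314761 = 0.171370
Scale to base peak (0.424110) = 100: 17.88 : 77.50 : 100.00 : 40.41

17.88 : 77.50 : 100.00 : 40.41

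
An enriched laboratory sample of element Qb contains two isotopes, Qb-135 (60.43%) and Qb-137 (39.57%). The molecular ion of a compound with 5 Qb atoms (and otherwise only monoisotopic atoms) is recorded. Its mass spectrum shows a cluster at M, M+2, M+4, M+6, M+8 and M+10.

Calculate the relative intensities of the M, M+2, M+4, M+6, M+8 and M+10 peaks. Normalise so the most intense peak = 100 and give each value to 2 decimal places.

Expanding (0.6043 + 0.3957)^5:
P(M) = 0.6043^5 = 0.080587
P(M+2) = 5 × 0.6043^4 × 0.3957^1 = 0.263844
P(M+4) = 10 × 0.6043^3 × 0.3957^2 = 0.345533
P(M+6) = 10 × 0.6043^2 × 0.3957^3 = 0.226258
P(M+8) = 5 × 0.6043^1 × 0.3957^4 = 0.074078
P(M+10) = 0.3957^5 = 0.009701
The M+4 peak is largest (0.345533); scaling to 100 gives 23.32 : 76.36 : 100.00 : 65.48 : 21.44 : 2.81.

23.32 : 76.36 : 100.00 : 65.48 : 21.44 : 2.81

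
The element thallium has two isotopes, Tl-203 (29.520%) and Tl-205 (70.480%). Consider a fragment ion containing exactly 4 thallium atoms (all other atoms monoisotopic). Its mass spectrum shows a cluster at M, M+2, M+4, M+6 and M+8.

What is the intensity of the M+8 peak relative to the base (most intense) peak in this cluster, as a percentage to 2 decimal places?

59.69%

(0.29520 + 0.70480)^4 gives M 0.0076, M+2 0.0725, M+4 0.2597, M+6 0.4134, M+8 0.2468; the largest is M+6.
P(M+6) = C(4,3) × 0.29520^1 × 0.70480^3 = 4 × 0.2952 × 0.35010449 = 0.413403 (base)
P(M+8) = C(4,4) × 0.29520^0 × 0.70480^4 = 1 × 1.0000 × 0.24675365 = 0.246754
Relative intensity = 0.246754 / 0.413403 × 100 = 59.69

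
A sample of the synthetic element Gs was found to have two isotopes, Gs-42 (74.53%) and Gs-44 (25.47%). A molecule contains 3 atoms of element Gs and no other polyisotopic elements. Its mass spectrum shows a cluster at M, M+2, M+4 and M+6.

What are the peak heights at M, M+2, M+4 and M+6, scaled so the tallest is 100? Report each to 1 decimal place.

97.5 : 100.0 : 34.2 : 3.9

Expanding (0.7453 + 0.2547)^3:
P(M) = 0.7453^3 = 0.413993
P(M+2) = 3 × 0.7453^2 × 0.2547^1 = 0.424436
P(M+4) = 3 × 0.7453^1 × 0.2547^2 = 0.145048
P(M+6) = 0.2547^3 = 0.016523
The M+2 peak is largest (0.424436); scaling to 100 gives 97.5 : 100.0 : 34.2 : 3.9.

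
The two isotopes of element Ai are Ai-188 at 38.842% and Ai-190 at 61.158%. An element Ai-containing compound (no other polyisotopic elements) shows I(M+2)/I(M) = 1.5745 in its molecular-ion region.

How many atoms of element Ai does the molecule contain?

The M+2/M ratio from n Ai atoms is n · q/p = n · 0.61158/0.38842.
n = 1.5745 × 0.38842/0.61158 = 1.00 ≈ 1

1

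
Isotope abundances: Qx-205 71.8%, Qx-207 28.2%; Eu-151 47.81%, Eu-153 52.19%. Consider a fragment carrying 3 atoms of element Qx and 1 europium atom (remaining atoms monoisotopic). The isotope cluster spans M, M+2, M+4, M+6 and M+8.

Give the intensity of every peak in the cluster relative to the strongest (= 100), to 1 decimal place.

Element Qx pattern (n=3): 0.37014623 : 0.4361333 : 0.1712947 : 0.02242577
Europium pattern (n=1): 0.4781 : 0.5219
Convolve the two distributions (both contribute in 2-u steps):
  M: 0.37014623×0.4781 = 0.176967
  M+2: 0.37014623×0.5219 + 0.4361333×0.4781 = 0.401695
  M+4: 0.4361333×0.5219 + 0.1712947×0.4781 = 0.309514
  M+6: 0.1712947×0.5219 + 0.02242577×0.4781 = 0.100120
  M+8: 0.02242577×0.5219 = 0.011704
Scale to base peak (0.401695) = 100: 44.1 : 100.0 : 77.1 : 24.9 : 2.9

44.1 : 100.0 : 77.1 : 24.9 : 2.9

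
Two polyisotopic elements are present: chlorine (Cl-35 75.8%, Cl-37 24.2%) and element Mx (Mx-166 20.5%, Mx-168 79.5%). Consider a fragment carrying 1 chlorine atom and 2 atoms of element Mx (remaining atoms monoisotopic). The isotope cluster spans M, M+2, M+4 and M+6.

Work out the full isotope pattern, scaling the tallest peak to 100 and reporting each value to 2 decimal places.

Chlorine pattern (n=1): 0.7580 : 0.2420
Element Mx pattern (n=2): 0.042025 : 0.32595 : 0.632025
Convolve the two distributions (both contribute in 2-u steps):
  M: 0.7580×0.042025 = 0.031855
  M+2: 0.7580×0.32595 + 0.2420×0.042025 = 0.257240
  M+4: 0.7580×0.632025 + 0.2420×0.32595 = 0.557955
  M+6: 0.2420×0.632025 = 0.152950
Scale to base peak (0.557955) = 100: 5.71 : 46.10 : 100.00 : 27.41

5.71 : 46.10 : 100.00 : 27.41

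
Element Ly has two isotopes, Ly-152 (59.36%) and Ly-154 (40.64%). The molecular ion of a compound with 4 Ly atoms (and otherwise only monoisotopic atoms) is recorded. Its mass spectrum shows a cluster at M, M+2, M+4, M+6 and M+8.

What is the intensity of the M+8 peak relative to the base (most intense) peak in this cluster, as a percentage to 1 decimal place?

Term probabilities: M 0.1242, M+2 0.3400, M+4 0.3492, M+6 0.1594, M+8 0.0273. Base peak = M+4.
P(M+4) = C(4,2) × 0.5936^2 × 0.4064^2 = 6 × 0.35236096 × 0.16516096 = 0.349178 (base)
P(M+8) = C(4,4) × 0.5936^0 × 0.4064^4 = 1 × 1.0000 × 0.02727814 = 0.027278
Relative intensity = 0.027278 / 0.349178 × 100 = 7.8

7.8%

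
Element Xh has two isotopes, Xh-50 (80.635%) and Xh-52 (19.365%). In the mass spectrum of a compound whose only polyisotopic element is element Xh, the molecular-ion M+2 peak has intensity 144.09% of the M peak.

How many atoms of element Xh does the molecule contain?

With n Xh atoms, P(M+2)/P(M) = C(n,1)·p^(n−1)q / p^n = n·q/p = n · 0.19365/0.80635.
n = 1.4409 × 0.80635/0.19365 = 6.00 ≈ 6

6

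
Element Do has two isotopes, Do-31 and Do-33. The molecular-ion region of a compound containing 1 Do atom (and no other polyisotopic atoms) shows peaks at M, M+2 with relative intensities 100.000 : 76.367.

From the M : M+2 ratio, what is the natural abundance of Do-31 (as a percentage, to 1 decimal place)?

56.7%

If p is the fraction of Do that is Do-31, then I(M+2)/I(M) = [C(1,1)·p^0·(1−p)] / p^1 = 1·(1−p)/p = 76.367/100.000 = 0.7637
(1−p)/p = 0.7637/1 = 0.7637  ⇒  p = 1/(1 + 0.7637) = 0.5670
Do-31: 56.7%, Do-33: 43.3%.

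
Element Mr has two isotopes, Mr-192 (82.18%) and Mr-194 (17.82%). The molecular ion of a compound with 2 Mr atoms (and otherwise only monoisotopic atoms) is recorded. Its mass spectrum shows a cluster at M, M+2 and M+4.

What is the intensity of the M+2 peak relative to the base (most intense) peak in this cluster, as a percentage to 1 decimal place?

43.4%

Term probabilities: M 0.6754, M+2 0.2929, M+4 0.0318. Base peak = M.
P(M) = C(2,0) × 0.8218^2 × 0.1782^0 = 1 × 0.67535524 × 1.0000 = 0.675355 (base)
P(M+2) = C(2,1) × 0.8218^1 × 0.1782^1 = 2 × 0.8218 × 0.1782 = 0.292890
Relative intensity = 0.292890 / 0.675355 × 100 = 43.4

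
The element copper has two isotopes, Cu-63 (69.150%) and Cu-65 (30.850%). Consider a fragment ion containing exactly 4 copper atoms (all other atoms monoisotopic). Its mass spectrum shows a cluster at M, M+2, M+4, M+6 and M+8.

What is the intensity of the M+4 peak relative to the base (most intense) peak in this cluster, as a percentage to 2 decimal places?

66.92%

(0.69150 + 0.30850)^4 gives M 0.2286, M+2 0.4080, M+4 0.2731, M+6 0.0812, M+8 0.0091; the largest is M+2.
P(M+2) = C(4,1) × 0.69150^3 × 0.30850^1 = 4 × 0.33065611 × 0.3085 = 0.408030 (base)
P(M+4) = C(4,2) × 0.69150^2 × 0.30850^2 = 6 × 0.47817225 × 0.09517225 = 0.273052
Relative intensity = 0.273052 / 0.408030 × 100 = 66.92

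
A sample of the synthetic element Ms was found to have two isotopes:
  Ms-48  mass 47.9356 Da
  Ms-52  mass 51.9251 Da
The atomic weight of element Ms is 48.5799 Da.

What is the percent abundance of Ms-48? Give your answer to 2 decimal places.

Writing the weighted mean with unknown fraction x of Ms-48:
47.9356·x + 51.9251·(1 − x) = 48.5799
(47.9356 − 51.9251)·x = 48.5799 − 51.9251
x = -3.3452 / -3.9895 = 0.83850 → 83.85% Ms-48, 16.15% Ms-52.

83.85%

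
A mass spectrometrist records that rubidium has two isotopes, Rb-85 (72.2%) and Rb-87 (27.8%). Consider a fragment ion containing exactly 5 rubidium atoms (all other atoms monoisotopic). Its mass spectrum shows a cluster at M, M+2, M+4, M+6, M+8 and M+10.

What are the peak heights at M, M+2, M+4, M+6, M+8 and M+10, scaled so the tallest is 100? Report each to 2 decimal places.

Each Rb atom is independently Rb-85 (p = 0.722) or Rb-87 (q = 0.278); the cluster is the binomial expansion (p + q)^5.
P(M) = 0.722^5 = 0.196194
P(M+2) = 5 × 0.722^4 × 0.278^1 = 0.377714
P(M+4) = 10 × 0.722^3 × 0.278^2 = 0.290872
P(M+6) = 10 × 0.722^2 × 0.278^3 = 0.111998
P(M+8) = 5 × 0.722^1 × 0.278^4 = 0.021562
P(M+10) = 0.278^5 = 0.001660
The M+2 peak is largest (0.377714); scaling to 100 gives 51.94 : 100.00 : 77.01 : 29.65 : 5.71 : 0.44.

51.94 : 100.00 : 77.01 : 29.65 : 5.71 : 0.44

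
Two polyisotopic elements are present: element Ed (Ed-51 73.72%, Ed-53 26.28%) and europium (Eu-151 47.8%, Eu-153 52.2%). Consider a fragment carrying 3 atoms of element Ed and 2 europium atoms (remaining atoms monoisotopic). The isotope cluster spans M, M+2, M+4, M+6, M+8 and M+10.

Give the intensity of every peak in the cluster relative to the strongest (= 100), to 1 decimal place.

25.6 : 83.2 : 100.0 : 55.1 : 14.2 : 1.4

Element Ed pattern (n=3): 0.40064154 : 0.42846689 : 0.15274159 : 0.01814998
Europium pattern (n=2): 0.228484 : 0.499032 : 0.272484
Convolve the two distributions (both contribute in 2-u steps):
  M: 0.40064154×0.228484 = 0.091540
  M+2: 0.40064154×0.499032 + 0.42846689×0.228484 = 0.297831
  M+4: 0.40064154×0.272484 + 0.42846689×0.499032 + 0.15274159×0.228484 = 0.357886
  M+6: 0.42846689×0.272484 + 0.15274159×0.499032 + 0.01814998×0.228484 = 0.197120
  M+8: 0.15274159×0.272484 + 0.01814998×0.499032 = 0.050677
  M+10: 0.01814998×0.272484 = 0.004946
Scale to base peak (0.357886) = 100: 25.6 : 83.2 : 100.0 : 55.1 : 14.2 : 1.4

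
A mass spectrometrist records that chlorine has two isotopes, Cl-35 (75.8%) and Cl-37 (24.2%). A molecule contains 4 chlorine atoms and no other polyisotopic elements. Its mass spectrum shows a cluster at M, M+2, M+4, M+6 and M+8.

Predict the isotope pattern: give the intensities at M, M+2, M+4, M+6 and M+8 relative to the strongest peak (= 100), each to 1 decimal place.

78.3 : 100.0 : 47.9 : 10.2 : 0.8

Each Cl atom is independently Cl-35 (p = 0.758) or Cl-37 (q = 0.242); the cluster is the binomial expansion (p + q)^4.
P(M) = 0.758^4 = 0.330124
P(M+2) = 4 × 0.758^3 × 0.242^1 = 0.421583
P(M+4) = 6 × 0.758^2 × 0.242^2 = 0.201893
P(M+6) = 4 × 0.758^1 × 0.242^3 = 0.042971
P(M+8) = 0.242^4 = 0.003430
The M+2 peak is largest (0.421583); scaling to 100 gives 78.3 : 100.0 : 47.9 : 10.2 : 0.8.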